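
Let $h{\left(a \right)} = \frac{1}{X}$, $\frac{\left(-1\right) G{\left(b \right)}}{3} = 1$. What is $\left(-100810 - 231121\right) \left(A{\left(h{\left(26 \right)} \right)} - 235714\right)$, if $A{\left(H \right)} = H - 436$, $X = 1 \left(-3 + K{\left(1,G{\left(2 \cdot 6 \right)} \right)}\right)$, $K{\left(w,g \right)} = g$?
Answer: $\frac{470313365831}{6} \approx 7.8386 \cdot 10^{10}$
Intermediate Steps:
$G{\left(b \right)} = -3$ ($G{\left(b \right)} = \left(-3\right) 1 = -3$)
$X = -6$ ($X = 1 \left(-3 - 3\right) = 1 \left(-6\right) = -6$)
$h{\left(a \right)} = - \frac{1}{6}$ ($h{\left(a \right)} = \frac{1}{-6} = - \frac{1}{6}$)
$A{\left(H \right)} = -436 + H$
$\left(-100810 - 231121\right) \left(A{\left(h{\left(26 \right)} \right)} - 235714\right) = \left(-100810 - 231121\right) \left(\left(-436 - \frac{1}{6}\right) - 235714\right) = - 331931 \left(- \frac{2617}{6} - 235714\right) = \left(-331931\right) \left(- \frac{1416901}{6}\right) = \frac{470313365831}{6}$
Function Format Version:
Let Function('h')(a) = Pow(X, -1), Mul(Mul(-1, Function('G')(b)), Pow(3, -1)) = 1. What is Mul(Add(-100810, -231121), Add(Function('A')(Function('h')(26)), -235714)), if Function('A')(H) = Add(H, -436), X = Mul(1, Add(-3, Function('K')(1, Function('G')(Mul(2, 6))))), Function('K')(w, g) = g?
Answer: Rational(470313365831, 6) ≈ 7.8386e+10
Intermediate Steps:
Function('G')(b) = -3 (Function('G')(b) = Mul(-3, 1) = -3)
X = -6 (X = Mul(1, Add(-3, -3)) = Mul(1, -6) = -6)
Function('h')(a) = Rational(-1, 6) (Function('h')(a) = Pow(-6, -1) = Rational(-1, 6))
Function('A')(H) = Add(-436, H)
Mul(Add(-100810, -231121), Add(Function('A')(Function('h')(26)), -235714)) = Mul(Add(-100810, -231121), Add(Add(-436, Rational(-1, 6)), -235714)) = Mul(-331931, Add(Rational(-2617, 6), -235714)) = Mul(-331931, Rational(-1416901, 6)) = Rational(470313365831, 6)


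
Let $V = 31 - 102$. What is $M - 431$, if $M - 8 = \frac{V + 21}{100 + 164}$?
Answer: $- \frac{55861}{132} \approx -423.19$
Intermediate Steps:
$V = -71$
$M = \frac{1031}{132}$ ($M = 8 + \frac{-71 + 21}{100 + 164} = 8 - \frac{50}{264} = 8 - \frac{25}{132} = \frac{1031}{132} \approx 7.8106$)
$M - 431 = \frac{1031}{132} - 431 = - \frac{55861}{132}$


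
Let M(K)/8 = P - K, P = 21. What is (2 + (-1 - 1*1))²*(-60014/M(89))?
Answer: 0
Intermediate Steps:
M(K) = 168 - 8*K (M(K) = 8*(21 - K) = 168 - 8*K)
(2 + (-1 - 1*1))²*(-60014/M(89)) = (2 + (-1 - 1*1))²*(-60014/(168 - 8*89)) = (2 + (-1 - 1))²*(-60014/(168 - 712)) = (2 - 2)²*(-60014/(-544)) = 0²*(-60014*(-1)/544) = 0*(-1*(-30007/272)) = 0*(30007/272) = 0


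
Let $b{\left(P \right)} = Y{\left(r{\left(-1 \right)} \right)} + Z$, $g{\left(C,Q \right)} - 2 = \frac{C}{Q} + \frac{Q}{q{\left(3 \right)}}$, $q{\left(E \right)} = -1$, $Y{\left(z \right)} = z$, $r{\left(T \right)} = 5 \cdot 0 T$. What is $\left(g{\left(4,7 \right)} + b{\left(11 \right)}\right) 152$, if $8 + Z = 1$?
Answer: $- \frac{12160}{7} \approx -1737.1$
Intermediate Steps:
$r{\left(T \right)} = 0$ ($r{\left(T \right)} = 0 T = 0$)
$Z = -7$ ($Z = -8 + 1 = -7$)
$g{\left(C,Q \right)} = 2 - Q + \frac{C}{Q}$ ($g{\left(C,Q \right)} = 2 + \left(\frac{C}{Q} + \frac{Q}{-1}\right) = 2 + \left(\frac{C}{Q} + Q \left(-1\right)\right) = 2 + \left(\frac{C}{Q} - Q\right) = 2 + \left(- Q + \frac{C}{Q}\right) = 2 - Q + \frac{C}{Q}$)
$b{\left(P \right)} = -7$ ($b{\left(P \right)} = 0 - 7 = -7$)
$\left(g{\left(4,7 \right)} + b{\left(11 \right)}\right) 152 = \left(\left(2 - 7 + \frac{4}{7}\right) - 7\right) 152 = \left(- \frac{31}{7} - 7\right) 152 = \left(- \frac{80}{7}\right) 152 = - \frac{12160}{7}$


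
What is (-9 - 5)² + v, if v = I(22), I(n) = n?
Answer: 218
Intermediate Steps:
v = 22
(-9 - 5)² + v = (-9 - 5)² + 22 = (-14)² + 22 = 196 + 22 = 218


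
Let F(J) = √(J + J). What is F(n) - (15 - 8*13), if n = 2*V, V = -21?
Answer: 89 + 2*I*√21 ≈ 89.0 + 9.1651*I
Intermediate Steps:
n = -42 (n = 2*(-21) = -42)
F(J) = √2*√J (F(J) = √(2*J) = √2*√J)
F(n) - (15 - 8*13) = √2*√(-42) - (15 - 8*13) = √2*(I*√42) - (15 - 104) = 2*I*√21 - 1*(-89) = 2*I*√21 + 89 = 89 + 2*I*√21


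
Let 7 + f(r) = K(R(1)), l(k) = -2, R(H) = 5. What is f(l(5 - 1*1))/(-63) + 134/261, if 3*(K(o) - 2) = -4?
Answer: 3365/5481 ≈ 0.61394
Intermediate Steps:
K(o) = ⅔ (K(o) = 2 + (⅓)*(-4) = 2 - 4/3 = ⅔)
f(r) = -19/3 (f(r) = -7 + ⅔ = -19/3)
f(l(5 - 1*1))/(-63) + 134/261 = -19/3/(-63) + 134/261 = -19/3*(-1/63) + 134*(1/261) = 19/189 + 134/261 = 3365/5481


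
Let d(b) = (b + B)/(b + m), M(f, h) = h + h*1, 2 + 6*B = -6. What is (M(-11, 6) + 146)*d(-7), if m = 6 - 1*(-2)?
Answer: -3950/3 ≈ -1316.7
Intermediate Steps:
B = -4/3 (B = -⅓ + (⅙)*(-6) = -⅓ - 1 = -4/3 ≈ -1.3333)
m = 8 (m = 6 + 2 = 8)
M(f, h) = 2*h (M(f, h) = h + h = 2*h)
d(b) = (-4/3 + b)/(8 + b) (d(b) = (b - 4/3)/(b + 8) = (-4/3 + b)/(8 + b))
(M(-11, 6) + 146)*d(-7) = (2*6 + 146)*((-4/3 - 7)/(8 - 7)) = (12 + 146)*(-25/3/1) = 158*(1*(-25/3)) = 158*(-25/3) = -3950/3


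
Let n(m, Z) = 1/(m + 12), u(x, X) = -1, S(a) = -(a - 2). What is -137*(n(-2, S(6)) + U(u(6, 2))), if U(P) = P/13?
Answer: -411/130 ≈ -3.1615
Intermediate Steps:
S(a) = 2 - a (S(a) = -(-2 + a) = 2 - a)
U(P) = P/13 (U(P) = P*(1/13) = P/13)
n(m, Z) = 1/(12 + m)
-137*(n(-2, S(6)) + U(u(6, 2))) = -137*(1/(12 - 2) + (1/13)*(-1)) = -137*(1/10 - 1/13) = -137*(⅒ - 1/13) = -137*3/130 = -411/130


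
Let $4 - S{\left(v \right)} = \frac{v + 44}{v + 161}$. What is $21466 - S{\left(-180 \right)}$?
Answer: $\frac{407914}{19} \approx 21469.0$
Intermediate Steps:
$S{\left(v \right)} = 4 - \frac{44 + v}{161 + v}$ ($S{\left(v \right)} = 4 - \frac{v + 44}{v + 161} = 4 - \frac{44 + v}{161 + v}$)
$21466 - S{\left(-180 \right)} = 21466 - \frac{3 \left(200 - 180\right)}{161 - 180} = 21466 - 3 \frac{1}{-19} \cdot 20 = 21466 - 3 \left(- \frac{1}{19}\right) 20 = 21466 - - \frac{60}{19} = 21466 + \frac{60}{19} = \frac{407914}{19}$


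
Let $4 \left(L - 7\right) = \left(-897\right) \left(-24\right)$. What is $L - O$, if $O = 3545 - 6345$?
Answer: $8189$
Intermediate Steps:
$L = 5389$ ($L = 7 + \frac{\left(-897\right) \left(-24\right)}{4} = 7 + \frac{1}{4} \cdot 21528 = 7 + 5382 = 5389$)
$O = -2800$ ($O = 3545 - 6345 = -2800$)
$L - O = 5389 - -2800 = 5389 + 2800 = 8189$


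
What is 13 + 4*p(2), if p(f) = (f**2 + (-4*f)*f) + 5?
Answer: -15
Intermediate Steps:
p(f) = 5 - 3*f**2 (p(f) = (f**2 - 4*f**2) + 5 = -3*f**2 + 5 = 5 - 3*f**2)
13 + 4*p(2) = 13 + 4*(5 - 3*2**2) = 13 + 4*(5 - 3*4) = 13 + 4*(5 - 12) = 13 + 4*(-7) = 13 - 28 = -15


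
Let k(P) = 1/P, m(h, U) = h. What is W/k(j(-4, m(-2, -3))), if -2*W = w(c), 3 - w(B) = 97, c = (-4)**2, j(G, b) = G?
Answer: -188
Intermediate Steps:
c = 16
w(B) = -94 (w(B) = 3 - 1*97 = 3 - 97 = -94)
W = 47 (W = -1/2*(-94) = 47)
W/k(j(-4, m(-2, -3))) = 47/(1/(-4)) = 47/(-1/4) = 47*(-4) = -188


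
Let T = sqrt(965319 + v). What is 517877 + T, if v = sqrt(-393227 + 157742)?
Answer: 517877 + sqrt(965319 + 3*I*sqrt(26165)) ≈ 5.1886e+5 + 0.24695*I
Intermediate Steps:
v = 3*I*sqrt(26165) (v = sqrt(-235485) = 3*I*sqrt(26165) ≈ 485.27*I)
T = sqrt(965319 + 3*I*sqrt(26165)) ≈ 982.51 + 0.247*I
517877 + T = 517877 + sqrt(965319 + 3*I*sqrt(26165))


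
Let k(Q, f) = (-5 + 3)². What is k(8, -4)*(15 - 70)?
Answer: -220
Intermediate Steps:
k(Q, f) = 4 (k(Q, f) = (-2)² = 4)
k(8, -4)*(15 - 70) = 4*(15 - 70) = 4*(-55) = -220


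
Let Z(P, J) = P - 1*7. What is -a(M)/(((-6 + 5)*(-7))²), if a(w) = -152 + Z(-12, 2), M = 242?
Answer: 171/49 ≈ 3.4898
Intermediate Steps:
Z(P, J) = -7 + P (Z(P, J) = P - 7 = -7 + P)
a(w) = -171 (a(w) = -152 + (-7 - 12) = -152 - 19 = -171)
-a(M)/(((-6 + 5)*(-7))²) = -(-171)/(((-6 + 5)*(-7))²) = -(-171)/((-1*(-7))²) = -(-171)/(7²) = -(-171)/49 = -1*(-171/49) = 171/49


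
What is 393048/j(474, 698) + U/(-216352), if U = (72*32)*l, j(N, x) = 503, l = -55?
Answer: 2659389408/3400783 ≈ 781.99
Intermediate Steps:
U = -126720 (U = (72*32)*(-55) = 2304*(-55) = -126720)
393048/j(474, 698) + U/(-216352) = 393048/503 - 126720/(-216352) = 393048*(1/503) - 126720*(-1/216352) = 393048/503 + 3960/6761 = 2659389408/3400783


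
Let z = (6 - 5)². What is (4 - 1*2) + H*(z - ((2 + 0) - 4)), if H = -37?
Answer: -109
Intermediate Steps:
z = 1 (z = 1² = 1)
(4 - 1*2) + H*(z - ((2 + 0) - 4)) = (4 - 1*2) - 37*(1 - ((2 + 0) - 4)) = (4 - 2) - 37*(1 - (2 - 4)) = 2 - 37*(1 - 1*(-2)) = 2 - 37*(1 + 2) = 2 - 37*3 = 2 - 111 = -109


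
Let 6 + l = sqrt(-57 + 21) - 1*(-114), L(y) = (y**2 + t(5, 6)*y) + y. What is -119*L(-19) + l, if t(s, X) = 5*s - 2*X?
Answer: -11197 + 6*I ≈ -11197.0 + 6.0*I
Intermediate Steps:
t(s, X) = -2*X + 5*s
L(y) = y**2 + 14*y (L(y) = (y**2 + (-2*6 + 5*5)*y) + y = (y**2 + (-12 + 25)*y) + y = (y**2 + 13*y) + y = y**2 + 14*y)
l = 108 + 6*I (l = -6 + (sqrt(-57 + 21) - 1*(-114)) = -6 + (sqrt(-36) + 114) = -6 + (6*I + 114) = -6 + (114 + 6*I) = 108 + 6*I ≈ 108.0 + 6.0*I)
-119*L(-19) + l = -(-2261)*(14 - 19) + (108 + 6*I) = -(-2261)*(-5) + (108 + 6*I) = -119*95 + (108 + 6*I) = -11305 + (108 + 6*I) = -11197 + 6*I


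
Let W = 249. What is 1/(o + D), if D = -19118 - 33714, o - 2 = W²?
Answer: 1/9171 ≈ 0.00010904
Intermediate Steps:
o = 62003 (o = 2 + 249² = 2 + 62001 = 62003)
D = -52832
1/(o + D) = 1/(62003 - 52832) = 1/9171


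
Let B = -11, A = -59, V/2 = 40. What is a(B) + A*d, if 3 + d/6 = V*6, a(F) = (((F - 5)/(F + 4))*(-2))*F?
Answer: -1181654/7 ≈ -1.6881e+5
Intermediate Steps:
V = 80 (V = 2*40 = 80)
a(F) = -2*F*(-5 + F)/(4 + F) (a(F) = (((-5 + F)/(4 + F))*(-2))*F = (-2*(-5 + F)/(4 + F))*F = -2*F*(-5 + F)/(4 + F))
d = 2862 (d = -18 + 6*(80*6) = -18 + 6*480 = -18 + 2880 = 2862)
a(B) + A*d = 2*(-11)*(5 - 1*(-11))/(4 - 11) - 59*2862 = 2*(-11)*(5 + 11)/(-7) - 168858 = 2*(-11)*(-⅐)*16 - 168858 = 352/7 - 168858 = -1181654/7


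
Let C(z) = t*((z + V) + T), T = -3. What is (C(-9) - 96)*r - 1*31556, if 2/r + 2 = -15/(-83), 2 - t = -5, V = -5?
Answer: -4729266/151 ≈ -31320.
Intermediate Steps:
t = 7 (t = 2 - 1*(-5) = 2 + 5 = 7)
r = -166/151 (r = 2/(-2 - 15/(-83)) = 2/(-2 - 15*(-1/83)) = 2/(-2 + 15/83) = 2/(-151/83) = 2*(-83/151) = -166/151 ≈ -1.0993)
C(z) = -56 + 7*z (C(z) = 7*((z - 5) - 3) = 7*((-5 + z) - 3) = 7*(-8 + z) = -56 + 7*z)
(C(-9) - 96)*r - 1*31556 = ((-56 + 7*(-9)) - 96)*(-166/151) - 1*31556 = ((-56 - 63) - 96)*(-166/151) - 31556 = (-119 - 96)*(-166/151) - 31556 = -215*(-166/151) - 31556 = 35690/151 - 31556 = -4729266/151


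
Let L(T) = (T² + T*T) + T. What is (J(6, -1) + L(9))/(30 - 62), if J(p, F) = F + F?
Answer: -169/32 ≈ -5.2813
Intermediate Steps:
J(p, F) = 2*F
L(T) = T + 2*T² (L(T) = (T² + T²) + T = 2*T² + T = T + 2*T²)
(J(6, -1) + L(9))/(30 - 62) = (2*(-1) + 9*(1 + 2*9))/(30 - 62) = (-2 + 9*(1 + 18))/(-32) = -(-2 + 9*19)/32 = -(-2 + 171)/32 = -1/32*169 = -169/32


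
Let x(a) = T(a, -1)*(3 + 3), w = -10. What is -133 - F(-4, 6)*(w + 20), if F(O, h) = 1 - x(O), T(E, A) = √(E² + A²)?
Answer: -143 + 60*√17 ≈ 104.39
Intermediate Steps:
T(E, A) = √(A² + E²)
x(a) = 6*√(1 + a²) (x(a) = √((-1)² + a²)*(3 + 3) = √(1 + a²)*6 = 6*√(1 + a²))
F(O, h) = 1 - 6*√(1 + O²)
-133 - F(-4, 6)*(w + 20) = -133 - (1 - 6*√(1 + (-4)²))*(-10 + 20) = -133 - (1 - 6*√(1 + 16))*10 = -133 - (1 - 6*√17)*10 = -133 - (10 - 60*√17) = -133 + (-10 + 60*√17) = -143 + 60*√17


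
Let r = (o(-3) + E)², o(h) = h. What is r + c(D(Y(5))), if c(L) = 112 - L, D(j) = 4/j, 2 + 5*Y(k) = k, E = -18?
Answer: 1639/3 ≈ 546.33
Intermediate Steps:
Y(k) = -⅖ + k/5
r = 441 (r = (-3 - 18)² = (-21)² = 441)
r + c(D(Y(5))) = 441 + (112 - 4/(-⅖ + (⅕)*5)) = 441 + (112 - 4/(-⅖ + 1)) = 441 + (112 - 4/⅗) = 441 + (112 - 4*5/3) = 441 + (112 - 1*20/3) = 441 + (112 - 20/3) = 441 + 316/3 = 1639/3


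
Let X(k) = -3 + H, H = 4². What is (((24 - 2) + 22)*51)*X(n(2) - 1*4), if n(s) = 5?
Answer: 29172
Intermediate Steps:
H = 16
X(k) = 13 (X(k) = -3 + 16 = 13)
(((24 - 2) + 22)*51)*X(n(2) - 1*4) = (((24 - 2) + 22)*51)*13 = ((22 + 22)*51)*13 = (44*51)*13 = 2244*13 = 29172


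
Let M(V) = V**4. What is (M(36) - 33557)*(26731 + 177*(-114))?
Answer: 10786624627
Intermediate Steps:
(M(36) - 33557)*(26731 + 177*(-114)) = (36**4 - 33557)*(26731 + 177*(-114)) = (1679616 - 33557)*(26731 - 20178) = 1646059*6553 = 10786624627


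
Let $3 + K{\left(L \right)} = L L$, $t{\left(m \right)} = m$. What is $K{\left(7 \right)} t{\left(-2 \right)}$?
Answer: $-92$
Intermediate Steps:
$K{\left(L \right)} = -3 + L^{2}$ ($K{\left(L \right)} = -3 + L L = -3 + L^{2}$)
$K{\left(7 \right)} t{\left(-2 \right)} = \left(-3 + 7^{2}\right) \left(-2\right) = \left(-3 + 49\right) \left(-2\right) = 46 \left(-2\right) = -92$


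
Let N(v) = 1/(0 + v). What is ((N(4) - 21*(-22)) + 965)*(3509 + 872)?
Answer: 25011129/4 ≈ 6.2528e+6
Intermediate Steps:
N(v) = 1/v
((N(4) - 21*(-22)) + 965)*(3509 + 872) = ((1/4 - 21*(-22)) + 965)*(3509 + 872) = ((1/4 + 462) + 965)*4381 = (1849/4 + 965)*4381 = (5709/4)*4381 = 25011129/4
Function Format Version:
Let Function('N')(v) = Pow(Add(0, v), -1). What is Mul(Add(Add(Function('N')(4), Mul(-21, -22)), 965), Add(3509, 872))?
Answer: Rational(25011129, 4) ≈ 6.2528e+6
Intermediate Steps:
Function('N')(v) = Pow(v, -1)
Mul(Add(Add(Function('N')(4), Mul(-21, -22)), 965), Add(3509, 872)) = Mul(Add(Add(Pow(4, -1), Mul(-21, -22)), 965), Add(3509, 872)) = Mul(Add(Add(Rational(1, 4), 462), 965), 4381) = Mul(Add(Rational(1849, 4), 965), 4381) = Mul(Rational(5709, 4), 4381) = Rational(25011129, 4)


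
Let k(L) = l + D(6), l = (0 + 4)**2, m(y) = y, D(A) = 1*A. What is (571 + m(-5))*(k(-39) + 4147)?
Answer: 2359654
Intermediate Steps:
D(A) = A
l = 16 (l = 4**2 = 16)
k(L) = 22 (k(L) = 16 + 6 = 22)
(571 + m(-5))*(k(-39) + 4147) = (571 - 5)*(22 + 4147) = 566*4169 = 2359654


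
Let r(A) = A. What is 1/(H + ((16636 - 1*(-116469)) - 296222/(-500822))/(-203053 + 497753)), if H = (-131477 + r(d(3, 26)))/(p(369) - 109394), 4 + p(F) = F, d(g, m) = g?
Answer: 4022958676414650/6668164135701757 ≈ 0.60331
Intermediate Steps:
p(F) = -4 + F
H = 131474/109029 (H = (-131477 + 3)/((-4 + 369) - 109394) = -131474/(365 - 109394) = -131474/(-109029) = -131474*(-1/109029) = 131474/109029 ≈ 1.2059)
1/(H + ((16636 - 1*(-116469)) - 296222/(-500822))/(-203053 + 497753)) = 1/(131474/109029 + ((16636 - 1*(-116469)) - 296222/(-500822))/(-203053 + 497753)) = 1/(131474/109029 + ((16636 + 116469) - 296222*(-1/500822))/294700) = 1/(131474/109029 + (133105 + 148111/250411)*(1/294700)) = 1/(131474/109029 + (33331104266/250411)*(1/294700)) = 1/(131474/109029 + 16665552133/36898060850) = 1/(6668164135701757/4022958676414650) = 4022958676414650/6668164135701757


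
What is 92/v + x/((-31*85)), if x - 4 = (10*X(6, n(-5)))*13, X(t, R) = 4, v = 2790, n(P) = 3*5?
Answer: -3934/23715 ≈ -0.16589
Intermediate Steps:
n(P) = 15
x = 524 (x = 4 + (10*4)*13 = 4 + 40*13 = 4 + 520 = 524)
92/v + x/((-31*85)) = 92/2790 + 524/((-31*85)) = 92*(1/2790) + 524/(-2635) = 46/1395 + 524*(-1/2635) = 46/1395 - 524/2635 = -3934/23715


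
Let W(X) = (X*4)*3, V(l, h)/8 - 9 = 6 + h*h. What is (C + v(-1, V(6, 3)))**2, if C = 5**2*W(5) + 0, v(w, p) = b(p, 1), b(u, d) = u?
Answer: 2862864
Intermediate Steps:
V(l, h) = 120 + 8*h**2 (V(l, h) = 72 + 8*(6 + h*h) = 72 + 8*(6 + h**2) = 72 + (48 + 8*h**2) = 120 + 8*h**2)
v(w, p) = p
W(X) = 12*X (W(X) = (4*X)*3 = 12*X)
C = 1500 (C = 5**2*(12*5) + 0 = 25*60 + 0 = 1500 + 0 = 1500)
(C + v(-1, V(6, 3)))**2 = (1500 + (120 + 8*3**2))**2 = (1500 + (120 + 8*9))**2 = (1500 + (120 + 72))**2 = (1500 + 192)**2 = 1692**2 = 2862864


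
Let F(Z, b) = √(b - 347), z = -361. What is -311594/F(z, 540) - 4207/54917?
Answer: -4207/54917 - 311594*√193/193 ≈ -22429.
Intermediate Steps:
F(Z, b) = √(-347 + b)
-311594/F(z, 540) - 4207/54917 = -311594/√(-347 + 540) - 4207/54917 = -311594*√193/193 - 4207*1/54917 = -311594*√193/193 - 4207/54917 = -4207/54917 - 311594*√193/193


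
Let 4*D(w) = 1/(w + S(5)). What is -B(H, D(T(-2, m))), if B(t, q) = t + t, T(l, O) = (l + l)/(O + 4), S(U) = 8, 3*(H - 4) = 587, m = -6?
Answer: -1198/3 ≈ -399.33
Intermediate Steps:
H = 599/3 (H = 4 + (1/3)*587 = 4 + 587/3 = 599/3 ≈ 199.67)
T(l, O) = 2*l/(4 + O) (T(l, O) = (2*l)/(4 + O) = 2*l/(4 + O))
D(w) = 1/(4*(8 + w)) (D(w) = 1/(4*(w + 8)) = 1/(4*(8 + w)))
B(t, q) = 2*t
-B(H, D(T(-2, m))) = -2*599/3 = -1*1198/3 = -1198/3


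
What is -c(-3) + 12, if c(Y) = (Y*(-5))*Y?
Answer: 57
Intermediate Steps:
c(Y) = -5*Y**2 (c(Y) = (-5*Y)*Y = -5*Y**2)
-c(-3) + 12 = -(-5)*(-3)**2 + 12 = -(-5)*9 + 12 = -1*(-45) + 12 = 45 + 12 = 57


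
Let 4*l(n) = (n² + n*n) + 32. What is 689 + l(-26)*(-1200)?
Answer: -414511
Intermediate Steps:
l(n) = 8 + n²/2 (l(n) = ((n² + n*n) + 32)/4 = ((n² + n²) + 32)/4 = (2*n² + 32)/4 = (32 + 2*n²)/4 = 8 + n²/2)
689 + l(-26)*(-1200) = 689 + (8 + (½)*(-26)²)*(-1200) = 689 + (8 + (½)*676)*(-1200) = 689 + (8 + 338)*(-1200) = 689 + 346*(-1200) = 689 - 415200 = -414511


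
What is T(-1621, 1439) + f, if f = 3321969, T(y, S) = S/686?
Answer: 2278872173/686 ≈ 3.3220e+6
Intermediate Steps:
T(y, S) = S/686 (T(y, S) = S*(1/686) = S/686)
T(-1621, 1439) + f = (1/686)*1439 + 3321969 = 1439/686 + 3321969 = 2278872173/686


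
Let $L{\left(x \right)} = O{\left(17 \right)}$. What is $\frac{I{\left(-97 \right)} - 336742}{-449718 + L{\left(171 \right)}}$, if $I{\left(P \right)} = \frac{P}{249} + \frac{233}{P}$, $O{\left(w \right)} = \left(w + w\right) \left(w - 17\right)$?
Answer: $\frac{4066698476}{5431019427} \approx 0.74879$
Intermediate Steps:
$O{\left(w \right)} = 2 w \left(-17 + w\right)$
$L{\left(x \right)} = 0$ ($L{\left(x \right)} = 2 \cdot 17 \left(-17 + 17\right) = 2 \cdot 17 \cdot 0 = 0$)
$I{\left(P \right)} = \frac{233}{P} + \frac{P}{249}$ ($I{\left(P \right)} = P \frac{1}{249} + \frac{233}{P} = \frac{P}{249} + \frac{233}{P} = \frac{233}{P} + \frac{P}{249}$)
$\frac{I{\left(-97 \right)} - 336742}{-449718 + L{\left(171 \right)}} = \frac{\left(\frac{233}{-97} + \frac{1}{249} \left(-97\right)\right) - 336742}{-449718 + 0} = \frac{\left(233 \left(- \frac{1}{97}\right) - \frac{97}{249}\right) - 336742}{-449718} = \left(\left(- \frac{233}{97} - \frac{97}{249}\right) - 336742\right) \left(- \frac{1}{449718}\right) = \left(- \frac{67426}{24153} - 336742\right) \left(- \frac{1}{449718}\right) = \left(- \frac{8133396952}{24153}\right) \left(- \frac{1}{449718}\right) = \frac{4066698476}{5431019427}$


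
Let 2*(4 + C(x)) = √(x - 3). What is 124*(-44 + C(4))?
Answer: -5890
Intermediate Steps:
C(x) = -4 + √(-3 + x)/2 (C(x) = -4 + √(x - 3)/2 = -4 + √(-3 + x)/2)
124*(-44 + C(4)) = 124*(-44 + (-4 + √(-3 + 4)/2)) = 124*(-44 + (-4 + √1/2)) = 124*(-44 + (-4 + (½)*1)) = 124*(-44 + (-4 + ½)) = 124*(-44 - 7/2) = 124*(-95/2) = -5890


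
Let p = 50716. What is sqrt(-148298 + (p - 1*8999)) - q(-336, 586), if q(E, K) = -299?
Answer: 299 + I*sqrt(106581) ≈ 299.0 + 326.47*I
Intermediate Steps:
sqrt(-148298 + (p - 1*8999)) - q(-336, 586) = sqrt(-148298 + (50716 - 1*8999)) - 1*(-299) = sqrt(-148298 + (50716 - 8999)) + 299 = sqrt(-148298 + 41717) + 299 = sqrt(-106581) + 299 = I*sqrt(106581) + 299 = 299 + I*sqrt(106581)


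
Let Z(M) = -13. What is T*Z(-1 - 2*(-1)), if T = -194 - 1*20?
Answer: 2782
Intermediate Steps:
T = -214 (T = -194 - 20 = -214)
T*Z(-1 - 2*(-1)) = -214*(-13) = 2782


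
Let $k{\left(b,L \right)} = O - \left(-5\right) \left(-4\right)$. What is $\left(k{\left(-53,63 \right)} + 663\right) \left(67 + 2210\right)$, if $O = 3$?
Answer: $1470942$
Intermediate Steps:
$k{\left(b,L \right)} = -17$ ($k{\left(b,L \right)} = 3 - \left(-5\right) \left(-4\right) = 3 - 20 = -17$)
$\left(k{\left(-53,63 \right)} + 663\right) \left(67 + 2210\right) = \left(-17 + 663\right) \left(67 + 2210\right) = 646 \cdot 2277 = 1470942$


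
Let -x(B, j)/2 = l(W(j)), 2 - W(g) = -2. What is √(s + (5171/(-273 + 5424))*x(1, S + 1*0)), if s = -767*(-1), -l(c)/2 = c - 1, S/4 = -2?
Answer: √2296698691/1717 ≈ 27.911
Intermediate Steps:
W(g) = 4 (W(g) = 2 - 1*(-2) = 2 + 2 = 4)
S = -8 (S = 4*(-2) = -8)
l(c) = 2 - 2*c (l(c) = -2*(c - 1) = -2*(-1 + c) = 2 - 2*c)
x(B, j) = 12 (x(B, j) = -2*(2 - 2*4) = -2*(2 - 8) = -2*(-6) = 12)
s = 767
√(s + (5171/(-273 + 5424))*x(1, S + 1*0)) = √(767 + (5171/(-273 + 5424))*12) = √(767 + (5171/5151)*12) = √(767 + 20684/1717) = √(1337623/1717) = √2296698691/1717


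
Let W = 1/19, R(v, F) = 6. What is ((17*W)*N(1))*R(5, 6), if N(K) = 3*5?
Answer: 1530/19 ≈ 80.526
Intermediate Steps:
W = 1/19 ≈ 0.052632
N(K) = 15
((17*W)*N(1))*R(5, 6) = ((17*(1/19))*15)*6 = ((17/19)*15)*6 = (255/19)*6 = 1530/19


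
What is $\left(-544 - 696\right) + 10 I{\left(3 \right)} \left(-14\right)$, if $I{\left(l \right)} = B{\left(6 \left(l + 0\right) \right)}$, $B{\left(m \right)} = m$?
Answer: $-3760$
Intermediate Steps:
$I{\left(l \right)} = 6 l$ ($I{\left(l \right)} = 6 \left(l + 0\right) = 6 l$)
$\left(-544 - 696\right) + 10 I{\left(3 \right)} \left(-14\right) = \left(-544 - 696\right) + 10 \cdot 6 \cdot 3 \left(-14\right) = -1240 + 10 \cdot 18 \left(-14\right) = -1240 + 180 \left(-14\right) = -1240 - 2520 = -3760$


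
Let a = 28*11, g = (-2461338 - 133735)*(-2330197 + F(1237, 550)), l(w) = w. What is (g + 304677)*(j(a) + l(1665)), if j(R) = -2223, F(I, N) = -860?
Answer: -3375488969855604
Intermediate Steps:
g = 6049263082161 (g = (-2461338 - 133735)*(-2330197 - 860) = -2595073*(-2331057) = 6049263082161)
a = 308
(g + 304677)*(j(a) + l(1665)) = (6049263082161 + 304677)*(-2223 + 1665) = 6049263386838*(-558) = -3375488969855604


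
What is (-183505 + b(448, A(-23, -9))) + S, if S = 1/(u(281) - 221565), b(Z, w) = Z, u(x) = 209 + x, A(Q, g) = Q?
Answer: -40469326276/221075 ≈ -1.8306e+5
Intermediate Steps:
S = -1/221075 (S = 1/((209 + 281) - 221565) = 1/(490 - 221565) = 1/(-221075) = -1/221075 ≈ -4.5234e-6)
(-183505 + b(448, A(-23, -9))) + S = (-183505 + 448) - 1/221075 = -183057 - 1/221075 = -40469326276/221075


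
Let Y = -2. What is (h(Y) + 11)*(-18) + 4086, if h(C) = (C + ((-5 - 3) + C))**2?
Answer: 1296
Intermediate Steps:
h(C) = (-8 + 2*C)**2 (h(C) = (C + (-8 + C))**2 = (-8 + 2*C)**2)
(h(Y) + 11)*(-18) + 4086 = (4*(-4 - 2)**2 + 11)*(-18) + 4086 = (4*(-6)**2 + 11)*(-18) + 4086 = (4*36 + 11)*(-18) + 4086 = (144 + 11)*(-18) + 4086 = 155*(-18) + 4086 = -2790 + 4086 = 1296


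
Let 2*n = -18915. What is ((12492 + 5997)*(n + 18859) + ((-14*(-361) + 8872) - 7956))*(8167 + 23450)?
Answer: 10991985411519/2 ≈ 5.4960e+12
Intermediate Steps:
n = -18915/2 (n = (½)*(-18915) = -18915/2 ≈ -9457.5)
((12492 + 5997)*(n + 18859) + ((-14*(-361) + 8872) - 7956))*(8167 + 23450) = ((12492 + 5997)*(-18915/2 + 18859) + ((-14*(-361) + 8872) - 7956))*(8167 + 23450) = (18489*(18803/2) + ((5054 + 8872) - 7956))*31617 = (347648667/2 + (13926 - 7956))*31617 = (347648667/2 + 5970)*31617 = (347660607/2)*31617 = 10991985411519/2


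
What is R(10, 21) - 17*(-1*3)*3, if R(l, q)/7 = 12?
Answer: 237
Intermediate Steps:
R(l, q) = 84 (R(l, q) = 7*12 = 84)
R(10, 21) - 17*(-1*3)*3 = 84 - 17*(-1*3)*3 = 84 - (-51)*3 = 84 - 17*(-9) = 84 + 153 = 237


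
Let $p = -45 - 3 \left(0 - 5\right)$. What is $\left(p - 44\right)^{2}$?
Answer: $5476$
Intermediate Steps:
$p = -30$ ($p = -45 - 3 \left(-5\right) = -45 - -15 = -45 + 15 = -30$)
$\left(p - 44\right)^{2} = \left(-30 - 44\right)^{2} = \left(-74\right)^{2} = 5476$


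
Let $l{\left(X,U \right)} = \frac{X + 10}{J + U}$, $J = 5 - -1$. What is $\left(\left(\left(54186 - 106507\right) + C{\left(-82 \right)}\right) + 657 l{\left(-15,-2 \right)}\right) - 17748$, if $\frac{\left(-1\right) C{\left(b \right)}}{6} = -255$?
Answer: $- \frac{277441}{4} \approx -69360.0$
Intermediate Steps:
$J = 6$ ($J = 5 + 1 = 6$)
$C{\left(b \right)} = 1530$ ($C{\left(b \right)} = \left(-6\right) \left(-255\right) = 1530$)
$l{\left(X,U \right)} = \frac{10 + X}{6 + U}$ ($l{\left(X,U \right)} = \frac{X + 10}{6 + U} = \frac{10 + X}{6 + U}$)
$\left(\left(\left(54186 - 106507\right) + C{\left(-82 \right)}\right) + 657 l{\left(-15,-2 \right)}\right) - 17748 = \left(\left(\left(54186 - 106507\right) + 1530\right) + 657 \frac{10 - 15}{6 - 2}\right) - 17748 = \left(\left(-52321 + 1530\right) + 657 \cdot \frac{1}{4} \left(-5\right)\right) - 17748 = \left(-50791 + 657 \cdot \frac{1}{4} \left(-5\right)\right) - 17748 = \left(-50791 + 657 \left(- \frac{5}{4}\right)\right) - 17748 = \left(-50791 - \frac{3285}{4}\right) - 17748 = - \frac{206449}{4} - 17748 = - \frac{277441}{4}$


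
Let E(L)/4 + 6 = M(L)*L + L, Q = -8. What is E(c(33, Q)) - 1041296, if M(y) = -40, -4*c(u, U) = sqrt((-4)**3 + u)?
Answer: -1041320 + 39*I*sqrt(31) ≈ -1.0413e+6 + 217.14*I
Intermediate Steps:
c(u, U) = -sqrt(-64 + u)/4 (c(u, U) = -sqrt((-4)**3 + u)/4 = -sqrt(-64 + u)/4)
E(L) = -24 - 156*L (E(L) = -24 + 4*(-40*L + L) = -24 + 4*(-39*L) = -24 - 156*L)
E(c(33, Q)) - 1041296 = (-24 - (-39)*sqrt(-64 + 33)) - 1041296 = (-24 - (-39)*sqrt(-31)) - 1041296 = (-24 - (-39)*I*sqrt(31)) - 1041296 = (-24 + 39*I*sqrt(31)) - 1041296 = -1041320 + 39*I*sqrt(31)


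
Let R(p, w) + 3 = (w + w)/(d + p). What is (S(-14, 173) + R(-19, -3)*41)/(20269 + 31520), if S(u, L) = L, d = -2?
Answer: 144/120841 ≈ 0.0011916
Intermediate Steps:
R(p, w) = -3 + 2*w/(-2 + p) (R(p, w) = -3 + (w + w)/(-2 + p) = -3 + (2*w)/(-2 + p) = -3 + 2*w/(-2 + p))
(S(-14, 173) + R(-19, -3)*41)/(20269 + 31520) = (173 + ((6 - 3*(-19) + 2*(-3))/(-2 - 19))*41)/(20269 + 31520) = (173 + ((6 + 57 - 6)/(-21))*41)/51789 = (173 - 1/21*57*41)*(1/51789) = (173 - 19/7*41)*(1/51789) = (173 - 779/7)*(1/51789) = (432/7)*(1/51789) = 144/120841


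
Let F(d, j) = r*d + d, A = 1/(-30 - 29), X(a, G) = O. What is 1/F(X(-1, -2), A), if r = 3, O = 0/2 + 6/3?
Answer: 1/8 ≈ 0.12500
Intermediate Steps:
O = 2 (O = 0*(1/2) + 6*(1/3) = 0 + 2 = 2)
X(a, G) = 2
A = -1/59 (A = 1/(-59) = -1/59 ≈ -0.016949)
F(d, j) = 4*d (F(d, j) = 3*d + d = 4*d)
1/F(X(-1, -2), A) = 1/(4*2) = 1/8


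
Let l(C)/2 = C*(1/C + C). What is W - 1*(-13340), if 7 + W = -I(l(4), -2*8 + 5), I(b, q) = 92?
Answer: 13241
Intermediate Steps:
l(C) = 2*C*(C + 1/C) (l(C) = 2*(C*(1/C + C)) = 2*(C*(C + 1/C)) = 2*C*(C + 1/C))
W = -99 (W = -7 - 1*92 = -7 - 92 = -99)
W - 1*(-13340) = -99 - 1*(-13340) = -99 + 13340 = 13241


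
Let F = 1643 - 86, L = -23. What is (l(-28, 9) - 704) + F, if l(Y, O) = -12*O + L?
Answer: 722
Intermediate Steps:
F = 1557
l(Y, O) = -23 - 12*O (l(Y, O) = -12*O - 23 = -23 - 12*O)
(l(-28, 9) - 704) + F = ((-23 - 12*9) - 704) + 1557 = ((-23 - 108) - 704) + 1557 = (-131 - 704) + 1557 = -835 + 1557 = 722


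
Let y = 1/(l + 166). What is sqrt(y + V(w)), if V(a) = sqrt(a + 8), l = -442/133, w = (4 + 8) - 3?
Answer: sqrt(79933 + 13003236*sqrt(17))/3606 ≈ 2.0321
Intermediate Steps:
w = 9 (w = 12 - 3 = 9)
l = -442/133 (l = -442*1/133 = -442/133 ≈ -3.3233)
V(a) = sqrt(8 + a)
y = 133/21636 (y = 1/(-442/133 + 166) = 1/(21636/133) = 133/21636 ≈ 0.0061472)
sqrt(y + V(w)) = sqrt(133/21636 + sqrt(8 + 9)) = sqrt(133/21636 + sqrt(17))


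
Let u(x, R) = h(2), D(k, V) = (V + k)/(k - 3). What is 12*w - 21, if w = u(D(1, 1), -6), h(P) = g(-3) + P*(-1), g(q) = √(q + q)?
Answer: -45 + 12*I*√6 ≈ -45.0 + 29.394*I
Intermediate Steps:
g(q) = √2*√q (g(q) = √(2*q) = √2*√q)
D(k, V) = (V + k)/(-3 + k)
h(P) = -P + I*√6 (h(P) = √2*√(-3) + P*(-1) = √2*(I*√3) - P = I*√6 - P = -P + I*√6)
u(x, R) = -2 + I*√6 (u(x, R) = -1*2 + I*√6 = -2 + I*√6)
w = -2 + I*√6 ≈ -2.0 + 2.4495*I
12*w - 21 = 12*(-2 + I*√6) - 21 = (-24 + 12*I*√6) - 21 = -45 + 12*I*√6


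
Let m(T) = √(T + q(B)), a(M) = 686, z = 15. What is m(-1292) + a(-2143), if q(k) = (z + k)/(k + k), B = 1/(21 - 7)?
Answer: 686 + I*√4746/2 ≈ 686.0 + 34.446*I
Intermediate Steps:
B = 1/14 ≈ 0.071429
q(k) = (15 + k)/(2*k) (q(k) = (15 + k)/(k + k) = (15 + k)/((2*k)) = (15 + k)*(1/(2*k)) = (15 + k)/(2*k))
m(T) = √(211/2 + T) (m(T) = √(T + (15 + 1/14)/(2*(1/14))) = √(T + (½)*14*(211/14)) = √(T + 211/2) = √(211/2 + T))
m(-1292) + a(-2143) = √(422 + 4*(-1292))/2 + 686 = √(422 - 5168)/2 + 686 = √(-4746)/2 + 686 = (I*√4746)/2 + 686 = I*√4746/2 + 686 = 686 + I*√4746/2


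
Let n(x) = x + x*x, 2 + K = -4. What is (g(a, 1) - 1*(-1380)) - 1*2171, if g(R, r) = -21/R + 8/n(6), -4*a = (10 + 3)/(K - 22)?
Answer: -265283/273 ≈ -971.73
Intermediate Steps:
K = -6 (K = -2 - 4 = -6)
n(x) = x + x²
a = 13/112 (a = -(10 + 3)/(4*(-6 - 22)) = -13/(4*(-28)) = -13*(-1)/(4*28) = -¼*(-13/28) = 13/112 ≈ 0.11607)
g(R, r) = 4/21 - 21/R (g(R, r) = -21/R + 8/((6*(1 + 6))) = -21/R + 8/((6*7)) = -21/R + 8/42 = -21/R + 8*(1/42) = -21/R + 4/21 = 4/21 - 21/R)
(g(a, 1) - 1*(-1380)) - 1*2171 = ((4/21 - 21/13/112) - 1*(-1380)) - 1*2171 = ((4/21 - 21*112/13) + 1380) - 2171 = ((4/21 - 2352/13) + 1380) - 2171 = (-49340/273 + 1380) - 2171 = 327400/273 - 2171 = -265283/273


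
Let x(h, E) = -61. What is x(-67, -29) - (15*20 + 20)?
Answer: -381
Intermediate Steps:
x(-67, -29) - (15*20 + 20) = -61 - (15*20 + 20) = -61 - (300 + 20) = -61 - 1*320 = -61 - 320 = -381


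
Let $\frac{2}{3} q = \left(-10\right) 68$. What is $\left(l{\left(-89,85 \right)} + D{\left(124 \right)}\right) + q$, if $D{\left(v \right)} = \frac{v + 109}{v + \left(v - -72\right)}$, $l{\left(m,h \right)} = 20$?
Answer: $- \frac{319767}{320} \approx -999.27$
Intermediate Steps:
$q = -1020$ ($q = \frac{3 \left(\left(-10\right) 68\right)}{2} = \frac{3}{2} \left(-680\right) = -1020$)
$D{\left(v \right)} = \frac{109 + v}{72 + 2 v}$ ($D{\left(v \right)} = \frac{109 + v}{v + \left(v + 72\right)} = \frac{109 + v}{v + \left(72 + v\right)} = \frac{109 + v}{72 + 2 v}$)
$\left(l{\left(-89,85 \right)} + D{\left(124 \right)}\right) + q = \left(20 + \frac{109 + 124}{2 \left(36 + 124\right)}\right) - 1020 = \left(20 + \frac{1}{2} \cdot \frac{1}{160} \cdot 233\right) - 1020 = \left(20 + \frac{233}{320}\right) - 1020 = \frac{6633}{320} - 1020 = - \frac{319767}{320}$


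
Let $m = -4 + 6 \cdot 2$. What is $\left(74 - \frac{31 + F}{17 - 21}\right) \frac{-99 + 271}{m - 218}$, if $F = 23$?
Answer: $- \frac{215}{3} \approx -71.667$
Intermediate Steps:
$m = 8$ ($m = -4 + 12 = 8$)
$\left(74 - \frac{31 + F}{17 - 21}\right) \frac{-99 + 271}{m - 218} = \left(74 - \frac{31 + 23}{17 - 21}\right) \frac{-99 + 271}{8 - 218} = \left(74 - \frac{54}{-4}\right) \frac{172}{-210} = \left(74 - 54 \left(- \frac{1}{4}\right)\right) 172 \left(- \frac{1}{210}\right) = \left(74 - - \frac{27}{2}\right) \left(- \frac{86}{105}\right) = \left(74 + \frac{27}{2}\right) \left(- \frac{86}{105}\right) = \frac{175}{2} \left(- \frac{86}{105}\right) = - \frac{215}{3}$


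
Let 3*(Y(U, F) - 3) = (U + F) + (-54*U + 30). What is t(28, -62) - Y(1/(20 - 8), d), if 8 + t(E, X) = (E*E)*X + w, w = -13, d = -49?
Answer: -1750471/36 ≈ -48624.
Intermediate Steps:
Y(U, F) = 13 - 53*U/3 + F/3 (Y(U, F) = 3 + ((U + F) + (-54*U + 30))/3 = 3 + ((F + U) + (30 - 54*U))/3 = 3 + (30 + F - 53*U)/3 = 3 + (10 - 53*U/3 + F/3) = 13 - 53*U/3 + F/3)
t(E, X) = -21 + X*E² (t(E, X) = -8 + ((E*E)*X - 13) = -8 + (E²*X - 13) = -8 + (X*E² - 13) = -8 + (-13 + X*E²) = -21 + X*E²)
t(28, -62) - Y(1/(20 - 8), d) = (-21 - 62*28²) - (13 - 53/(3*(20 - 8)) + (⅓)*(-49)) = (-21 - 62*784) - (13 - 53/3/12 - 49/3) = (-21 - 48608) - (13 - 53/3*1/12 - 49/3) = -48629 - (13 - 53/36 - 49/3) = -48629 - 1*(-173/36) = -48629 + 173/36 = -1750471/36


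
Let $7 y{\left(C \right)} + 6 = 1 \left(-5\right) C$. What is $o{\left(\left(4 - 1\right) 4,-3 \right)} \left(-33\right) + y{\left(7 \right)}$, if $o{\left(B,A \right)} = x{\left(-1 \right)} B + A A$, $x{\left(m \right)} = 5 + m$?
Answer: $- \frac{13208}{7} \approx -1886.9$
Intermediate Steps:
$y{\left(C \right)} = - \frac{6}{7} - \frac{5 C}{7}$ ($y{\left(C \right)} = - \frac{6}{7} + \frac{1 \left(-5\right) C}{7} = - \frac{6}{7} + \frac{\left(-5\right) C}{7} = - \frac{6}{7} - \frac{5 C}{7}$)
$o{\left(B,A \right)} = A^{2} + 4 B$ ($o{\left(B,A \right)} = \left(5 - 1\right) B + A A = 4 B + A^{2} = A^{2} + 4 B$)
$o{\left(\left(4 - 1\right) 4,-3 \right)} \left(-33\right) + y{\left(7 \right)} = \left(\left(-3\right)^{2} + 4 \left(4 - 1\right) 4\right) \left(-33\right) - \frac{41}{7} = \left(9 + 4 \cdot 3 \cdot 4\right) \left(-33\right) - \frac{41}{7} = \left(9 + 4 \cdot 12\right) \left(-33\right) - \frac{41}{7} = \left(9 + 48\right) \left(-33\right) - \frac{41}{7} = 57 \left(-33\right) - \frac{41}{7} = -1881 - \frac{41}{7} = - \frac{13208}{7}$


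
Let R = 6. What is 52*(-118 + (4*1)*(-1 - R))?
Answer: -7592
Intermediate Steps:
52*(-118 + (4*1)*(-1 - R)) = 52*(-118 + (4*1)*(-1 - 1*6)) = 52*(-118 + 4*(-1 - 6)) = 52*(-118 + 4*(-7)) = 52*(-118 - 28) = 52*(-146) = -7592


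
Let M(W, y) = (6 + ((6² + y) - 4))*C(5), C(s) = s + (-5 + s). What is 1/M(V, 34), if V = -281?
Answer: 1/360 ≈ 0.0027778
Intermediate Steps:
C(s) = -5 + 2*s
M(W, y) = 190 + 5*y (M(W, y) = (6 + ((6² + y) - 4))*(-5 + 2*5) = (6 + ((36 + y) - 4))*(-5 + 10) = (6 + (32 + y))*5 = (38 + y)*5 = 190 + 5*y)
1/M(V, 34) = 1/(190 + 5*34) = 1/(190 + 170) = 1/360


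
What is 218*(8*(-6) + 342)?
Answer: 64092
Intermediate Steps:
218*(8*(-6) + 342) = 218*(-48 + 342) = 218*294 = 64092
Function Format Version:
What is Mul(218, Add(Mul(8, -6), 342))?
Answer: 64092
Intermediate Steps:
Mul(218, Add(Mul(8, -6), 342)) = Mul(218, Add(-48, 342)) = Mul(218, 294) = 64092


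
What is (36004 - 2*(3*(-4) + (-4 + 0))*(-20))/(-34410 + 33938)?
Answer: -8841/118 ≈ -74.924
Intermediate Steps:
(36004 - 2*(3*(-4) + (-4 + 0))*(-20))/(-34410 + 33938) = (36004 - 2*(-12 - 4)*(-20))/(-472) = (36004 - 2*(-16)*(-20))*(-1/472) = (36004 + 32*(-20))*(-1/472) = (36004 - 640)*(-1/472) = 35364*(-1/472) = -8841/118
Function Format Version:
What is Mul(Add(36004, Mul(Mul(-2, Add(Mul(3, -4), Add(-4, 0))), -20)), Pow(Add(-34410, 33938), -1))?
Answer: Rational(-8841, 118) ≈ -74.924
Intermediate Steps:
Mul(Add(36004, Mul(Mul(-2, Add(Mul(3, -4), Add(-4, 0))), -20)), Pow(Add(-34410, 33938), -1)) = Mul(Add(36004, Mul(Mul(-2, Add(-12, -4)), -20)), Pow(-472, -1)) = Mul(Add(36004, Mul(Mul(-2, -16), -20)), Rational(-1, 472)) = Mul(Add(36004, Mul(32, -20)), Rational(-1, 472)) = Mul(Add(36004, -640), Rational(-1, 472)) = Mul(35364, Rational(-1, 472)) = Rational(-8841, 118)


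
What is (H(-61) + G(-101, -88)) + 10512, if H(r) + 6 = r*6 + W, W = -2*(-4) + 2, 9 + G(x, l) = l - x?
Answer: 10154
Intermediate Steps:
G(x, l) = -9 + l - x (G(x, l) = -9 + (l - x) = -9 + l - x)
W = 10 (W = 8 + 2 = 10)
H(r) = 4 + 6*r (H(r) = -6 + (r*6 + 10) = -6 + (6*r + 10) = -6 + (10 + 6*r) = 4 + 6*r)
(H(-61) + G(-101, -88)) + 10512 = ((4 + 6*(-61)) + (-9 - 88 - 1*(-101))) + 10512 = ((4 - 366) + (-9 - 88 + 101)) + 10512 = (-362 + 4) + 10512 = -358 + 10512 = 10154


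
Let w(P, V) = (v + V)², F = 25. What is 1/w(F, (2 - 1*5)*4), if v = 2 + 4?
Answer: 1/36 ≈ 0.027778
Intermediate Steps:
v = 6
w(P, V) = (6 + V)²
1/w(F, (2 - 1*5)*4) = 1/((6 + (2 - 1*5)*4)²) = 1/((6 + (2 - 5)*4)²) = 1/((6 - 3*4)²) = 1/((6 - 12)²) = 1/((-6)²) = 1/36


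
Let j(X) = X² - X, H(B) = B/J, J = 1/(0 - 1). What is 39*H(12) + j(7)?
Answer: -426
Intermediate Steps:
J = -1 (J = 1/(-1) = -1)
H(B) = -B (H(B) = B/(-1) = B*(-1) = -B)
39*H(12) + j(7) = 39*(-1*12) + 7*(-1 + 7) = 39*(-12) + 7*6 = -468 + 42 = -426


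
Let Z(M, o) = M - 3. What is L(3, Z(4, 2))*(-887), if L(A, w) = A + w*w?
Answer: -3548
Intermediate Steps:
Z(M, o) = -3 + M
L(A, w) = A + w²
L(3, Z(4, 2))*(-887) = (3 + (-3 + 4)²)*(-887) = (3 + 1²)*(-887) = (3 + 1)*(-887) = 4*(-887) = -3548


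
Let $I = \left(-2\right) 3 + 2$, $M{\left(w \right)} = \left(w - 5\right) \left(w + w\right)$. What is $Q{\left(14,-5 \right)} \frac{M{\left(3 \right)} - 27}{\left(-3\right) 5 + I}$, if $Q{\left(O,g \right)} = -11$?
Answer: $- \frac{429}{19} \approx -22.579$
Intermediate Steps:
$M{\left(w \right)} = 2 w \left(-5 + w\right)$ ($M{\left(w \right)} = \left(-5 + w\right) 2 w = 2 w \left(-5 + w\right)$)
$I = -4$ ($I = -6 + 2 = -4$)
$Q{\left(14,-5 \right)} \frac{M{\left(3 \right)} - 27}{\left(-3\right) 5 + I} = - 11 \frac{2 \cdot 3 \left(-5 + 3\right) - 27}{\left(-3\right) 5 - 4} = - 11 \frac{2 \cdot 3 \left(-2\right) - 27}{-15 - 4} = - 11 \frac{-12 - 27}{-19} = - 11 \left(\left(-39\right) \left(- \frac{1}{19}\right)\right) = \left(-11\right) \frac{39}{19} = - \frac{429}{19}$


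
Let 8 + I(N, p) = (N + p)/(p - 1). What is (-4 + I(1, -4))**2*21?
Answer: 68229/25 ≈ 2729.2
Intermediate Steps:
I(N, p) = -8 + (N + p)/(-1 + p) (I(N, p) = -8 + (N + p)/(p - 1) = -8 + (N + p)/(-1 + p))
(-4 + I(1, -4))**2*21 = (-4 + (8 + 1 - 7*(-4))/(-1 - 4))**2*21 = (-4 + (8 + 1 + 28)/(-5))**2*21 = (-4 - 1/5*37)**2*21 = (-4 - 37/5)**2*21 = (-57/5)**2*21 = (3249/25)*21 = 68229/25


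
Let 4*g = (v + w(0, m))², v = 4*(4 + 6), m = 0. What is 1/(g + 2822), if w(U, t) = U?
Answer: 1/3222 ≈ 0.00031037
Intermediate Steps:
v = 40 (v = 4*10 = 40)
g = 400 (g = (40 + 0)²/4 = (¼)*40² = (¼)*1600 = 400)
1/(g + 2822) = 1/(400 + 2822) = 1/3222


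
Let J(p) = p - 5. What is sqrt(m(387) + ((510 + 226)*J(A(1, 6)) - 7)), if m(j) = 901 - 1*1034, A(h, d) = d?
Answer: 2*sqrt(149) ≈ 24.413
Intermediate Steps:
J(p) = -5 + p
m(j) = -133 (m(j) = 901 - 1034 = -133)
sqrt(m(387) + ((510 + 226)*J(A(1, 6)) - 7)) = sqrt(-133 + ((510 + 226)*(-5 + 6) - 7)) = sqrt(-133 + (736*1 - 7)) = sqrt(-133 + (736 - 7)) = sqrt(-133 + 729) = sqrt(596) = 2*sqrt(149)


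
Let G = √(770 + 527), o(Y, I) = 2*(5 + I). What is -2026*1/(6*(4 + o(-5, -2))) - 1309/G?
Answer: -1013/30 - 1309*√1297/1297 ≈ -70.114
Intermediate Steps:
o(Y, I) = 10 + 2*I
G = √1297 ≈ 36.014
-2026*1/(6*(4 + o(-5, -2))) - 1309/G = -2026*1/(6*(4 + (10 + 2*(-2)))) - 1309*√1297/1297 = -2026*1/(6*(4 + (10 - 4))) - 1309*√1297/1297 = -2026*1/(6*(4 + 6)) - 1309*√1297/1297 = -2026/((-(-6)*10)) - 1309*√1297/1297 = -2026/((-6*(-10))) - 1309*√1297/1297 = -2026/60 - 1309*√1297/1297 = -2026*1/60 - 1309*√1297/1297 = -1013/30 - 1309*√1297/1297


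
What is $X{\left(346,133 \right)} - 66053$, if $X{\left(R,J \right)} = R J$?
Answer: $-20035$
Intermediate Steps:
$X{\left(R,J \right)} = J R$
$X{\left(346,133 \right)} - 66053 = 133 \cdot 346 - 66053 = 46018 - 66053 = -20035$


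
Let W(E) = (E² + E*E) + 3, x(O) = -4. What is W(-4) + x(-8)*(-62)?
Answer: 283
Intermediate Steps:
W(E) = 3 + 2*E² (W(E) = (E² + E²) + 3 = 2*E² + 3 = 3 + 2*E²)
W(-4) + x(-8)*(-62) = (3 + 2*(-4)²) - 4*(-62) = (3 + 2*16) + 248 = (3 + 32) + 248 = 35 + 248 = 283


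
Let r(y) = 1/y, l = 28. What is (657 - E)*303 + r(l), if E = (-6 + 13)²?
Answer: 5158273/28 ≈ 1.8422e+5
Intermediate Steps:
E = 49 (E = 7² = 49)
(657 - E)*303 + r(l) = (657 - 1*49)*303 + 1/28 = (657 - 49)*303 + 1/28 = 608*303 + 1/28 = 184224 + 1/28 = 5158273/28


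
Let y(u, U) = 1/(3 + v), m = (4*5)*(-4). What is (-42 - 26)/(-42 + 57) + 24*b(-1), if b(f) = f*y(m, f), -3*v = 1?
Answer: -203/15 ≈ -13.533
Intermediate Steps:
v = -⅓ (v = -⅓*1 = -⅓ ≈ -0.33333)
m = -80 (m = 20*(-4) = -80)
y(u, U) = 3/8 (y(u, U) = 1/(3 - ⅓) = 1/(8/3) = 3/8)
b(f) = 3*f/8 (b(f) = f*(3/8) = 3*f/8)
(-42 - 26)/(-42 + 57) + 24*b(-1) = (-42 - 26)/(-42 + 57) + 24*((3/8)*(-1)) = -68/15 + 24*(-3/8) = -68*1/15 - 9 = -68/15 - 9 = -203/15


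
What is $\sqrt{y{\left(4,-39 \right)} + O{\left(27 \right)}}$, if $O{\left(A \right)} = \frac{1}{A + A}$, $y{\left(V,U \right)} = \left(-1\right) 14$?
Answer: $\frac{i \sqrt{4530}}{18} \approx 3.7392 i$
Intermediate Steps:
$y{\left(V,U \right)} = -14$
$O{\left(A \right)} = \frac{1}{2 A}$
$\sqrt{y{\left(4,-39 \right)} + O{\left(27 \right)}} = \sqrt{-14 + \frac{1}{2 \cdot 27}} = \sqrt{-14 + \frac{1}{2} \cdot \frac{1}{27}} = \sqrt{-14 + \frac{1}{54}} = \sqrt{- \frac{755}{54}} = \frac{i \sqrt{4530}}{18}$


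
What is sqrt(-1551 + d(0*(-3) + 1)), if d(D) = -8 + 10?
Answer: I*sqrt(1549) ≈ 39.357*I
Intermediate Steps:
d(D) = 2
sqrt(-1551 + d(0*(-3) + 1)) = sqrt(-1551 + 2) = sqrt(-1549) = I*sqrt(1549)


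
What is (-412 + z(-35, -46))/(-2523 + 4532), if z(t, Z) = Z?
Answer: -458/2009 ≈ -0.22797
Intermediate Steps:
(-412 + z(-35, -46))/(-2523 + 4532) = (-412 - 46)/(-2523 + 4532) = -458/2009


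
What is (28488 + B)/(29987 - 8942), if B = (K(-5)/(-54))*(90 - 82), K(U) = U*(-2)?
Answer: 769136/568215 ≈ 1.3536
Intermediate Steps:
K(U) = -2*U
B = -40/27 (B = (-2*(-5)/(-54))*(90 - 82) = (10*(-1/54))*8 = -5/27*8 = -40/27 ≈ -1.4815)
(28488 + B)/(29987 - 8942) = (28488 - 40/27)/(29987 - 8942) = (769136/27)/21045 = (769136/27)*(1/21045) = 769136/568215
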